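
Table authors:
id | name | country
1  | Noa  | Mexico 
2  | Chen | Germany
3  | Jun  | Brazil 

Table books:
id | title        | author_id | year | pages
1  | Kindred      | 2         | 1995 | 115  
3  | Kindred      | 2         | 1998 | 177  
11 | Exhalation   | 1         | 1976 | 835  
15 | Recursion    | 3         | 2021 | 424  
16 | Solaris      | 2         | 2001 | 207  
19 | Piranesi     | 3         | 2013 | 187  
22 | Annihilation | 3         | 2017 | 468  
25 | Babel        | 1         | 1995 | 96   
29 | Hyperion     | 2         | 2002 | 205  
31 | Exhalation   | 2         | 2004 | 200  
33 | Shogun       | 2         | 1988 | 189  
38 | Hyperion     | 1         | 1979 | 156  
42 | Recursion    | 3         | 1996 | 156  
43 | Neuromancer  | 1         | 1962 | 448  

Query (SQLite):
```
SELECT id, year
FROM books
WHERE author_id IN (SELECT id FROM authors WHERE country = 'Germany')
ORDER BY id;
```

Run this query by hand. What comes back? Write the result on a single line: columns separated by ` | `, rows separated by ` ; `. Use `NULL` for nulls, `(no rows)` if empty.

Inner query: authors.id where country = 'Germany'.
Outer: keep books rows whose author_id is in that set.
Inner query → {2}

1 | 1995 ; 3 | 1998 ; 16 | 2001 ; 29 | 2002 ; 31 | 2004 ; 33 | 1988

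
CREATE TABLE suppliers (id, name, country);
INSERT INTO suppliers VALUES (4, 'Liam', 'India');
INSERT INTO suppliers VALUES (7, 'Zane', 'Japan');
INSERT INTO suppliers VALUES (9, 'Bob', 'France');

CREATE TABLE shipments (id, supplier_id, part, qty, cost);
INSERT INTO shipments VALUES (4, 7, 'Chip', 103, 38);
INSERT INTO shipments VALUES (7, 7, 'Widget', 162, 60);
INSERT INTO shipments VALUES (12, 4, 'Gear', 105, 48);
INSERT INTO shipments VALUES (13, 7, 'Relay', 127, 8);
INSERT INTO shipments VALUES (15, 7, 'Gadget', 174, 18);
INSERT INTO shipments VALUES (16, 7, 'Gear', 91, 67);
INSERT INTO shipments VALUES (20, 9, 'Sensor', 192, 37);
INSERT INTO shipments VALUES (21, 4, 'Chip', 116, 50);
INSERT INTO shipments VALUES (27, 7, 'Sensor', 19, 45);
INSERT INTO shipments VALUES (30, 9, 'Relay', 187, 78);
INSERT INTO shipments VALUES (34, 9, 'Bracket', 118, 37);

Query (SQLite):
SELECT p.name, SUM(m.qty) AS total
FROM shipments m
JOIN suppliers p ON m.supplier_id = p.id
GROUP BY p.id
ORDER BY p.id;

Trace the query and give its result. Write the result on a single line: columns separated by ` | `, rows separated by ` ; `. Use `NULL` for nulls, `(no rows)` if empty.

Join each shipments row to its suppliers via supplier_id.
Group joined rows by suppliers.id; compute SUM(m.qty) per group.
  4: ids {12, 21} → SUM(m.qty)=221
  7: ids {4, 7, 13, 15, 16, 27} → SUM(m.qty)=676
  9: ids {20, 30, 34} → SUM(m.qty)=497

Liam | 221 ; Zane | 676 ; Bob | 497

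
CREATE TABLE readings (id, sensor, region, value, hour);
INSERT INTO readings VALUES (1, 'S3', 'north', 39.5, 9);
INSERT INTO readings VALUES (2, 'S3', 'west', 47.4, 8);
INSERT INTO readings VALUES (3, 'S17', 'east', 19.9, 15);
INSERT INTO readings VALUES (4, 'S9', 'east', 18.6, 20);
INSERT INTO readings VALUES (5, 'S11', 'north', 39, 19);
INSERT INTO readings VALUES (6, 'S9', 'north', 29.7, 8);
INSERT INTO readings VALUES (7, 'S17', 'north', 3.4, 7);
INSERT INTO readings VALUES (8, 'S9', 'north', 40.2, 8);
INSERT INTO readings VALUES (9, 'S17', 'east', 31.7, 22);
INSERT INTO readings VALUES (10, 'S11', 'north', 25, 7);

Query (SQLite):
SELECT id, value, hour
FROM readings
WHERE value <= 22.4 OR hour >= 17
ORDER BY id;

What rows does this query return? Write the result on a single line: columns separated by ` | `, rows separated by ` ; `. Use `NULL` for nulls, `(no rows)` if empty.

value <= 22.4: ids {3, 4, 7}
hour >= 17: ids {4, 5, 9}
Combine with OR.

3 | 19.9 | 15 ; 4 | 18.6 | 20 ; 5 | 39 | 19 ; 7 | 3.4 | 7 ; 9 | 31.7 | 22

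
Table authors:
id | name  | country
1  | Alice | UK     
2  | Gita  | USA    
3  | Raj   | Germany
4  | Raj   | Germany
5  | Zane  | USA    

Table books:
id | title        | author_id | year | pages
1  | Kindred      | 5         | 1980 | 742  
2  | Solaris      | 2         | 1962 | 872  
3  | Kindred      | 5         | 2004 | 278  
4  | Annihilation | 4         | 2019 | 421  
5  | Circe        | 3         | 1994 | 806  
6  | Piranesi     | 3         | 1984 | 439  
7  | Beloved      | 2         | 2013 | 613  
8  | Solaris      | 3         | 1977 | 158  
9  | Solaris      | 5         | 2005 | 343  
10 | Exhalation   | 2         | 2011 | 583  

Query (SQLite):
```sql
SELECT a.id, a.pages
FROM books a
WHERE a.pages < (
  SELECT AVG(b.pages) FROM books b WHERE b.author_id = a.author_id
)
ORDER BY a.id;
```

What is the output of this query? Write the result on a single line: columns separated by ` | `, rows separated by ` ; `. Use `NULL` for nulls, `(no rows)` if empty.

3 | 278 ; 6 | 439 ; 7 | 613 ; 8 | 158 ; 9 | 343 ; 10 | 583

For each books row a, compute AVG(pages) over rows sharing a.author_id.
Keep row a if a.pages < that per-group AVG.
  author_id=2: AVG(pages) = 689.333333
  author_id=3: AVG(pages) = 467.666667
  author_id=4: AVG(pages) = 421.0
  author_id=5: AVG(pages) = 454.333333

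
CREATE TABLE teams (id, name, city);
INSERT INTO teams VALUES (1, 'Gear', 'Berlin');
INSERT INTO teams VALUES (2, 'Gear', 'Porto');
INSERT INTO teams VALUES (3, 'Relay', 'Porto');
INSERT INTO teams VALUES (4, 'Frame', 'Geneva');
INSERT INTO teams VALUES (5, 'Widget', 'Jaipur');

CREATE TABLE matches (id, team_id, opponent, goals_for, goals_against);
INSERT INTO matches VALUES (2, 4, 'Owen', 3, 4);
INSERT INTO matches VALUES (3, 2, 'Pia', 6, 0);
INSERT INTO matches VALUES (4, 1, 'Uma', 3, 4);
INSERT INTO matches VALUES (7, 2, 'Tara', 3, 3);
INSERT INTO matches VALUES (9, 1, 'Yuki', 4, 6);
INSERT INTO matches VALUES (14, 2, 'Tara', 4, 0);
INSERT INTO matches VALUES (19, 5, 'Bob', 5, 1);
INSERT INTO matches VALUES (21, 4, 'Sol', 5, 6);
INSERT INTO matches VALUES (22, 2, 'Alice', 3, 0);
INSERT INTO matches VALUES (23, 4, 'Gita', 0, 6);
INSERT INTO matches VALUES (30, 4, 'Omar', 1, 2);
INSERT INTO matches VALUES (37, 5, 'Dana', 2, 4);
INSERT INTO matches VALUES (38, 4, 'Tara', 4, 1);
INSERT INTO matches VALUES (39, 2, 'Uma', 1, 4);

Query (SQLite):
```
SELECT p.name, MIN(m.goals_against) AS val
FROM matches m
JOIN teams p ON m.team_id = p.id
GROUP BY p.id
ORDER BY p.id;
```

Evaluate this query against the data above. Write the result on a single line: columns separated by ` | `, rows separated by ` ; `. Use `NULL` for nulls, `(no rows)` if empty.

Join each matches row to its teams via team_id.
Group joined rows by teams.id; compute MIN(m.goals_against) per group.
  1: ids {4, 9} → MIN(m.goals_against)=4
  2: ids {3, 7, 14, 22, 39} → MIN(m.goals_against)=0
  4: ids {2, 21, 23, 30, 38} → MIN(m.goals_against)=1
  5: ids {19, 37} → MIN(m.goals_against)=1

Gear | 4 ; Gear | 0 ; Frame | 1 ; Widget | 1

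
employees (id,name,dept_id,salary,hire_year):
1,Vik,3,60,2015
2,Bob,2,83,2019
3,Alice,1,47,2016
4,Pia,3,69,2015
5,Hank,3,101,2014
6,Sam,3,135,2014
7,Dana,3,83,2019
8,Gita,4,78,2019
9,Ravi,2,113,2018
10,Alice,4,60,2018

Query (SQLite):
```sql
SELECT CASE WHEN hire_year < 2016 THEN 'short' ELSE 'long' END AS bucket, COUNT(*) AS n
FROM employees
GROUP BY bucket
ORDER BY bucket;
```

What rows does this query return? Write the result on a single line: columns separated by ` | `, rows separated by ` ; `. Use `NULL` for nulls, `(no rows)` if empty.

Bucket rows by hire_year < 2016 → 'short' else 'long'; count each bucket.

long | 6 ; short | 4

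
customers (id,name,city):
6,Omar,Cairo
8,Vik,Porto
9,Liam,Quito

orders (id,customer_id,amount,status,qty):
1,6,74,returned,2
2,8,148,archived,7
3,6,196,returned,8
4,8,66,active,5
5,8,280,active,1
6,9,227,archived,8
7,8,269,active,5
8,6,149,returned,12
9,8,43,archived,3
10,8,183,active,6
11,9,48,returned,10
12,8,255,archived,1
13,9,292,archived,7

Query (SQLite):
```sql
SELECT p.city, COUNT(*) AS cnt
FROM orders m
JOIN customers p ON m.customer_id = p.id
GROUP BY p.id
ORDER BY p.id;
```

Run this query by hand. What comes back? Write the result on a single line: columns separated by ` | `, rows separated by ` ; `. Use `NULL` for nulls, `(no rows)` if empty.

Cairo | 3 ; Porto | 7 ; Quito | 3

Join each orders row to its customers via customer_id.
Group joined rows by customers.id; compute COUNT(*) per group.
  6: ids {1, 3, 8} → COUNT(*)=3
  8: ids {2, 4, 5, 7, 9, 10, 12} → COUNT(*)=7
  9: ids {6, 11, 13} → COUNT(*)=3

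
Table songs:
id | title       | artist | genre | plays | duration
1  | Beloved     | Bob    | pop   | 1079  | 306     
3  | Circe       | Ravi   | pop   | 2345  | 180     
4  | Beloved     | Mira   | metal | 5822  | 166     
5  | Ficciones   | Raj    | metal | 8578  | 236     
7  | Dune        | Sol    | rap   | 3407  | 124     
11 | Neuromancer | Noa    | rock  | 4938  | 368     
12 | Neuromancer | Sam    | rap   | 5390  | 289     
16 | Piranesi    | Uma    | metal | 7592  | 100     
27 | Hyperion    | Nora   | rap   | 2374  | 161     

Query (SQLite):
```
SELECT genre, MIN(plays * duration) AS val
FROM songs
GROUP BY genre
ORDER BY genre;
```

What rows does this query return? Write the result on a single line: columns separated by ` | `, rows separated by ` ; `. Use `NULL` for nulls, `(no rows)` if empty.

For each row compute plays * duration.
Group by genre; take MIN of the expression per group.
  metal: ids {4, 5, 16} → MIN(plays * duration)=759200
  pop: ids {1, 3} → MIN(plays * duration)=330174
  rap: ids {7, 12, 27} → MIN(plays * duration)=382214
  rock: ids {11} → MIN(plays * duration)=1817184

metal | 759200 ; pop | 330174 ; rap | 382214 ; rock | 1817184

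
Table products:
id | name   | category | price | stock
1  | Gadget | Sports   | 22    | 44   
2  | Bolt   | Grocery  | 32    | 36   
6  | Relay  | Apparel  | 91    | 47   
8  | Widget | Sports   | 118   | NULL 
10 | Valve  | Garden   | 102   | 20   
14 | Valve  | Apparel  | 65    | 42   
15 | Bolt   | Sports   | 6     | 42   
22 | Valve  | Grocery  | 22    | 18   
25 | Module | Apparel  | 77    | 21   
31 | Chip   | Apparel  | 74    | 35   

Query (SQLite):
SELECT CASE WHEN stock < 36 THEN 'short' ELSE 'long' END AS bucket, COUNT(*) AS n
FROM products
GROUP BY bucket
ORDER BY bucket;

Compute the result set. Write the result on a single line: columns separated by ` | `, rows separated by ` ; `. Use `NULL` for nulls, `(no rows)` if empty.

Bucket rows by stock < 36 → 'short' else 'long'; count each bucket.
NULL < 36 is unknown, so NULL stock falls into ELSE → 'long'.

long | 6 ; short | 4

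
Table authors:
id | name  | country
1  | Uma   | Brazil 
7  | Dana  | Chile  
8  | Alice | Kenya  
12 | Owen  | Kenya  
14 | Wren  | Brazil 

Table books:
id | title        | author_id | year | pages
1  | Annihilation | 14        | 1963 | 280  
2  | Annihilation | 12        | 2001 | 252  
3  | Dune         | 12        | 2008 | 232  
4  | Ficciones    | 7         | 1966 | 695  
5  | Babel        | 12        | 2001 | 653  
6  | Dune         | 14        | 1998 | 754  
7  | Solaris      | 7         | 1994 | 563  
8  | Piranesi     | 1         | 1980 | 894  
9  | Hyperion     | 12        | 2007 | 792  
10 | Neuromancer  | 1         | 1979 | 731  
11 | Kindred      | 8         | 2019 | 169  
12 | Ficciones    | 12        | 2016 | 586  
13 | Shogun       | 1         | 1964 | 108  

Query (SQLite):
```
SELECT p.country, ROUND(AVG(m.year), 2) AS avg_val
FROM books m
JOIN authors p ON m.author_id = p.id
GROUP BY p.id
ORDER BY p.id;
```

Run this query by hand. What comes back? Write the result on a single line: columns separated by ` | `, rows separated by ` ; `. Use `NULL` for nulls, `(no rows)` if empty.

Join each books row to its authors via author_id.
Group joined rows by authors.id; compute ROUND(AVG(m.year), 2) per group.
  1: ids {8, 10, 13} → ROUND(AVG(m.year), 2)=1974.33
  7: ids {4, 7} → ROUND(AVG(m.year), 2)=1980
  8: ids {11} → ROUND(AVG(m.year), 2)=2019
  12: ids {2, 3, 5, 9, 12} → ROUND(AVG(m.year), 2)=2006.6
  14: ids {1, 6} → ROUND(AVG(m.year), 2)=1980.5

Brazil | 1974.33 ; Chile | 1980 ; Kenya | 2019 ; Kenya | 2006.6 ; Brazil | 1980.5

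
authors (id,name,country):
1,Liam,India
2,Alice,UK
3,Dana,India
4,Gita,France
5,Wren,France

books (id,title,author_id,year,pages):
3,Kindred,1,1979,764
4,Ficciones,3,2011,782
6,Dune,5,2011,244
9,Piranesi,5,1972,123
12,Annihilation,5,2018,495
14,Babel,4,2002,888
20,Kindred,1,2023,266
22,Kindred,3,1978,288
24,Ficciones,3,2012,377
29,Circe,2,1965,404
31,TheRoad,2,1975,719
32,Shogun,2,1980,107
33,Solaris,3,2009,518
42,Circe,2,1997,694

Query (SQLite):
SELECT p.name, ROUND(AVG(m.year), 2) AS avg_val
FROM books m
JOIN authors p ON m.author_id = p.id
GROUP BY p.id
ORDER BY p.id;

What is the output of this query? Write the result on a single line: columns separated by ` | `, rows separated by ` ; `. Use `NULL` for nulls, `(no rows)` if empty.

Liam | 2001 ; Alice | 1979.25 ; Dana | 2002.5 ; Gita | 2002 ; Wren | 2000.33

Join each books row to its authors via author_id.
Group joined rows by authors.id; compute ROUND(AVG(m.year), 2) per group.
  1: ids {3, 20} → ROUND(AVG(m.year), 2)=2001
  2: ids {29, 31, 32, 42} → ROUND(AVG(m.year), 2)=1979.25
  3: ids {4, 22, 24, 33} → ROUND(AVG(m.year), 2)=2002.5
  4: ids {14} → ROUND(AVG(m.year), 2)=2002
  5: ids {6, 9, 12} → ROUND(AVG(m.year), 2)=2000.33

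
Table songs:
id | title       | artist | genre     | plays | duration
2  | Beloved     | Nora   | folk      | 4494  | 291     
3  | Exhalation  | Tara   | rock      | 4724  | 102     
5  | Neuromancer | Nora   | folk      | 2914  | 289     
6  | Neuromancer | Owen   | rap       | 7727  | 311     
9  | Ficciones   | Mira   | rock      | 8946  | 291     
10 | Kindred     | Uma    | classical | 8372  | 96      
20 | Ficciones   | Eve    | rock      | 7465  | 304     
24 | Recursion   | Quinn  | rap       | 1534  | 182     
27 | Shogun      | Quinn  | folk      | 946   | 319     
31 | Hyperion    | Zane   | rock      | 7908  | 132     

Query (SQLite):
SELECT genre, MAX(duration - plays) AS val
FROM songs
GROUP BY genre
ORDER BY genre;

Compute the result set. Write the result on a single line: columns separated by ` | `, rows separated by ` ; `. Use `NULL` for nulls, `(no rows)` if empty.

classical | -8276 ; folk | -627 ; rap | -1352 ; rock | -4622

For each row compute duration - plays.
Group by genre; take MAX of the expression per group.
  classical: ids {10} → MAX(duration - plays)=-8276
  folk: ids {2, 5, 27} → MAX(duration - plays)=-627
  rap: ids {6, 24} → MAX(duration - plays)=-1352
  rock: ids {3, 9, 20, 31} → MAX(duration - plays)=-4622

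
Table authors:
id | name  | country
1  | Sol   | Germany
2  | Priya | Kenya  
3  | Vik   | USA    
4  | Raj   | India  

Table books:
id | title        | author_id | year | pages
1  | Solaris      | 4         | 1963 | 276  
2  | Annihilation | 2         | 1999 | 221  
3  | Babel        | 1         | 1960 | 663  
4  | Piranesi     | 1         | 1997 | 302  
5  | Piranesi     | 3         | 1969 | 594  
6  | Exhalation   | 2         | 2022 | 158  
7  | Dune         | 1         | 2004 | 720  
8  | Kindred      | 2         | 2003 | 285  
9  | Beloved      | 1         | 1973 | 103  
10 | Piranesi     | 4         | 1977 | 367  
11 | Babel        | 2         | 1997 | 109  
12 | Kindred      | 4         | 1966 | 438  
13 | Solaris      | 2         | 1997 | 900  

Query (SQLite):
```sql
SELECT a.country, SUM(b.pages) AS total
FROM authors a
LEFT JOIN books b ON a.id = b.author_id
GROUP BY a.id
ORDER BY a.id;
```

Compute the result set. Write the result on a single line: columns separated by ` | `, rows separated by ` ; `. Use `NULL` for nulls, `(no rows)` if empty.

Germany | 1788 ; Kenya | 1673 ; USA | 594 ; India | 1081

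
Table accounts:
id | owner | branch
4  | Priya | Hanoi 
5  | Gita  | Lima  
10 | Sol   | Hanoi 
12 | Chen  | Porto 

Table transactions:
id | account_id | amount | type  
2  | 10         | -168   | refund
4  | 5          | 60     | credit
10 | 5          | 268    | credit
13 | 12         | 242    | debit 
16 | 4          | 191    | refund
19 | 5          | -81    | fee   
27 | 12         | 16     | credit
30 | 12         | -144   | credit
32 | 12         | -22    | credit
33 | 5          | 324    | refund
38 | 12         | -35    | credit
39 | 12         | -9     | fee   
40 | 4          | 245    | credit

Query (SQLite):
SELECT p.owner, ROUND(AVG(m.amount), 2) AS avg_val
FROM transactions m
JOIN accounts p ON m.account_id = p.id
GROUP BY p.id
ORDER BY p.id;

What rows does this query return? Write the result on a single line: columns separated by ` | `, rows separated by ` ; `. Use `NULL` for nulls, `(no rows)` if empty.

Priya | 218 ; Gita | 142.75 ; Sol | -168 ; Chen | 8

Join each transactions row to its accounts via account_id.
Group joined rows by accounts.id; compute ROUND(AVG(m.amount), 2) per group.
  4: ids {16, 40} → ROUND(AVG(m.amount), 2)=218
  5: ids {4, 10, 19, 33} → ROUND(AVG(m.amount), 2)=142.75
  10: ids {2} → ROUND(AVG(m.amount), 2)=-168
  12: ids {13, 27, 30, 32, 38, 39} → ROUND(AVG(m.amount), 2)=8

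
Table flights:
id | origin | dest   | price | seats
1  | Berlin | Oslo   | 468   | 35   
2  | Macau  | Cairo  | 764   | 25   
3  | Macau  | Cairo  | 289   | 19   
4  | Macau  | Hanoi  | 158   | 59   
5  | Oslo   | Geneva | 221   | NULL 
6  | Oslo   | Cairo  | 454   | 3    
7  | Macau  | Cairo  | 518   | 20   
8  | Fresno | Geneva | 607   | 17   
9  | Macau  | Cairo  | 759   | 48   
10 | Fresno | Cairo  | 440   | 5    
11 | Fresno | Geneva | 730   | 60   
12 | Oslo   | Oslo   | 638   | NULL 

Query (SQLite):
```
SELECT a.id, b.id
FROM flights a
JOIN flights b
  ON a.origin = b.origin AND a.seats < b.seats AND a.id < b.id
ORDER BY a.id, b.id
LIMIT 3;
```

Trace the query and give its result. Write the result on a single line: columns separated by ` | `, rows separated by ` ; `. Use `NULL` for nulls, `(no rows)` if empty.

2 | 4 ; 2 | 9 ; 3 | 4

Pairs (a,b) with same origin, a.seats < b.seats, a.id < b.id.
origin groups: Berlin:{1} Fresno:{8,10,11} Macau:{2,3,4,7,9} Oslo:{5,6,12}
Ordered by (a.id, b.id); first 3.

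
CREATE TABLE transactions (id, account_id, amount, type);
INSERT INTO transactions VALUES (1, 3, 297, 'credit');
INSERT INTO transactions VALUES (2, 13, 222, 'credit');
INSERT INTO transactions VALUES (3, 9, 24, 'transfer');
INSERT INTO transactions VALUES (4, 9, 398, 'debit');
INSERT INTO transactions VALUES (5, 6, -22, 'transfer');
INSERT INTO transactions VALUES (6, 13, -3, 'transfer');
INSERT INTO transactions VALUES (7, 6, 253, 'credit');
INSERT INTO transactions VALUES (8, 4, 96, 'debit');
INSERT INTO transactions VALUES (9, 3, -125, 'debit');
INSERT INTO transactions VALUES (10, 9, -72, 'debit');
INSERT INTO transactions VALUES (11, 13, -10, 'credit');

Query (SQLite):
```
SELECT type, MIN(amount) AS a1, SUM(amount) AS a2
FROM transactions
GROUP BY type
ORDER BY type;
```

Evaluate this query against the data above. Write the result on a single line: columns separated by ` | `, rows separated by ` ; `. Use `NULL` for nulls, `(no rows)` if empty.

credit | -10 | 762 ; debit | -125 | 297 ; transfer | -22 | -1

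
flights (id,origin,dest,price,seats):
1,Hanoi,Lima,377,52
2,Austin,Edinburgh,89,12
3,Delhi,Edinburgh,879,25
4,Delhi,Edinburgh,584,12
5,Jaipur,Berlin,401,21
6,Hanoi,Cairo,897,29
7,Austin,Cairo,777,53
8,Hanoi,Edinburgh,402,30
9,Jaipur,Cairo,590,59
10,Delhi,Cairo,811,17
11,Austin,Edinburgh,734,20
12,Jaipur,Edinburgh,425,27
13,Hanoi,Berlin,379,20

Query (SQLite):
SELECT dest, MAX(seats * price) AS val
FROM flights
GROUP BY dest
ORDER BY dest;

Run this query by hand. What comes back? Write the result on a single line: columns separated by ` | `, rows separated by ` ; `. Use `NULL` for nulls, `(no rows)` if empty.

For each row compute seats * price.
Group by dest; take MAX of the expression per group.
  Berlin: ids {5, 13} → MAX(seats * price)=8421
  Cairo: ids {6, 7, 9, 10} → MAX(seats * price)=41181
  Edinburgh: ids {2, 3, 4, 8, 11, 12} → MAX(seats * price)=21975
  Lima: ids {1} → MAX(seats * price)=19604

Berlin | 8421 ; Cairo | 41181 ; Edinburgh | 21975 ; Lima | 19604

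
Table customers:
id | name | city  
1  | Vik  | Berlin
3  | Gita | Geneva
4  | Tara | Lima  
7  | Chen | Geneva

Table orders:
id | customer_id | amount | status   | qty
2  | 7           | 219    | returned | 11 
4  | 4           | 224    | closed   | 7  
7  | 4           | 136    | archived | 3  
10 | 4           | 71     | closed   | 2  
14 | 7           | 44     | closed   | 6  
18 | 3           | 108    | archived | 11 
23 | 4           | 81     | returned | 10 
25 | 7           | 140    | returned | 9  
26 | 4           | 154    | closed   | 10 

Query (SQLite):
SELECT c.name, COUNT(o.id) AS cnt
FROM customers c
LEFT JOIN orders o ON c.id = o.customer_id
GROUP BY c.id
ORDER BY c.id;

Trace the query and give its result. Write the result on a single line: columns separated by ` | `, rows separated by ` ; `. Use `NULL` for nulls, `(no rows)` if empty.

LEFT JOIN keeps every customers row; unmatched ones get NULL for orders columns.
Group by customers.id and compute COUNT(o.id). COUNT(col) of an all-NULL group is 0.
  1: ids {—} → COUNT(o.id)=0
  3: ids {18} → COUNT(o.id)=1
  4: ids {4, 7, 10, 23, 26} → COUNT(o.id)=5
  7: ids {2, 14, 25} → COUNT(o.id)=3

Vik | 0 ; Gita | 1 ; Tara | 5 ; Chen | 3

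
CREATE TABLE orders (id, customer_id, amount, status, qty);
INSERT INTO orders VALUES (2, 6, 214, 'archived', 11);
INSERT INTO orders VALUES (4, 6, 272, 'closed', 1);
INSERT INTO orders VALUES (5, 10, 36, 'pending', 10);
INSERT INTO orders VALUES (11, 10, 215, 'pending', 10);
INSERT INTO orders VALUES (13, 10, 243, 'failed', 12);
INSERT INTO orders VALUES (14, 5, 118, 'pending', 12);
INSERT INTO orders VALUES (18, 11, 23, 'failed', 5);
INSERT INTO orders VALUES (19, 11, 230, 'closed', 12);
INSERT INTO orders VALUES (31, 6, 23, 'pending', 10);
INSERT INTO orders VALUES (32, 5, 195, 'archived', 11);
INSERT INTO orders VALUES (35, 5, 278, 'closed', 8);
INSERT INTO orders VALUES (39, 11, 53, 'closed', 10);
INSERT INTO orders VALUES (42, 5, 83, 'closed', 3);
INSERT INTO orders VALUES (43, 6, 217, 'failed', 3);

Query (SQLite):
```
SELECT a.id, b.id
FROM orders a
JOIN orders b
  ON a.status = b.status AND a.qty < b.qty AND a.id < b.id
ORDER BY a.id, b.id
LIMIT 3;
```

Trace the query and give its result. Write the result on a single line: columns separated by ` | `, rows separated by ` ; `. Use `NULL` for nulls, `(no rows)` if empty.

Pairs (a,b) with same status, a.qty < b.qty, a.id < b.id.
status groups: archived:{2,32} closed:{4,19,35,39,42} failed:{13,18,43} pending:{5,11,14,31}
Ordered by (a.id, b.id); first 3.

4 | 19 ; 4 | 35 ; 4 | 39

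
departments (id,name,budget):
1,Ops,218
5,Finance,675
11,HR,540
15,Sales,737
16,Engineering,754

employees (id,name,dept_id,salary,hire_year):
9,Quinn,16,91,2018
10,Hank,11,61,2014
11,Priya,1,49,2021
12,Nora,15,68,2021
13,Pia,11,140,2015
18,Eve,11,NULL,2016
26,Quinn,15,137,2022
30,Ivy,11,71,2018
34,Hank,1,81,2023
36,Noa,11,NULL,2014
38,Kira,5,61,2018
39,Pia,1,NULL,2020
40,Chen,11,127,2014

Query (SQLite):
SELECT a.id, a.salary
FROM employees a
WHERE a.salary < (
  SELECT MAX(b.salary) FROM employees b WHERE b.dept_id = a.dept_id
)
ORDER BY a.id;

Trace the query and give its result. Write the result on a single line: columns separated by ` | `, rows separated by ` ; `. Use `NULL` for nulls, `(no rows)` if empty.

For each employees row a, compute MAX(salary) over rows sharing a.dept_id.
Keep row a if a.salary < that per-group MAX.
  dept_id=1: MAX(salary) = 81
  dept_id=5: MAX(salary) = 61
  dept_id=11: MAX(salary) = 140
  dept_id=15: MAX(salary) = 137
  dept_id=16: MAX(salary) = 91

10 | 61 ; 11 | 49 ; 12 | 68 ; 30 | 71 ; 40 | 127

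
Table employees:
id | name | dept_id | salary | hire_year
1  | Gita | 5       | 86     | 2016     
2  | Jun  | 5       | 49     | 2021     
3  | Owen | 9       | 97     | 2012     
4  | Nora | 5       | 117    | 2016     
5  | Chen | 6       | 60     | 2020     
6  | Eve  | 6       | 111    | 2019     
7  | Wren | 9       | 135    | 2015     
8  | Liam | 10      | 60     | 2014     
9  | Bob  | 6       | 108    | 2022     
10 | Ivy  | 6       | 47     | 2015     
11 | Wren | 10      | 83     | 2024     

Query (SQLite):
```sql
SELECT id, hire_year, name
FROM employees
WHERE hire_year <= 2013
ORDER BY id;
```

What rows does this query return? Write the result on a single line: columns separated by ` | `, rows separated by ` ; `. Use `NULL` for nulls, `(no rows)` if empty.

3 | 2012 | Owen

hire_year <= 2013: ids {3}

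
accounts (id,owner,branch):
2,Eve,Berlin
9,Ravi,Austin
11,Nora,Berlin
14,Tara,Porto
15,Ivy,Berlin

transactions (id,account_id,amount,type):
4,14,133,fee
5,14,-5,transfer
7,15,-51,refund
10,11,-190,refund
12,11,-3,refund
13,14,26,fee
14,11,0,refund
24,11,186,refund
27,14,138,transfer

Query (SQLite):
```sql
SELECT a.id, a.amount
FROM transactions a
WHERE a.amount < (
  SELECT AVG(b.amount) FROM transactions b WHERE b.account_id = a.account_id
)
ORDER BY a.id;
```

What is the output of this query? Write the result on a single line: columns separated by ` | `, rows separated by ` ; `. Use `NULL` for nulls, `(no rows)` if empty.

5 | -5 ; 10 | -190 ; 12 | -3 ; 13 | 26

For each transactions row a, compute AVG(amount) over rows sharing a.account_id.
Keep row a if a.amount < that per-group AVG.
  account_id=11: AVG(amount) = -1.75
  account_id=14: AVG(amount) = 73.0
  account_id=15: AVG(amount) = -51.0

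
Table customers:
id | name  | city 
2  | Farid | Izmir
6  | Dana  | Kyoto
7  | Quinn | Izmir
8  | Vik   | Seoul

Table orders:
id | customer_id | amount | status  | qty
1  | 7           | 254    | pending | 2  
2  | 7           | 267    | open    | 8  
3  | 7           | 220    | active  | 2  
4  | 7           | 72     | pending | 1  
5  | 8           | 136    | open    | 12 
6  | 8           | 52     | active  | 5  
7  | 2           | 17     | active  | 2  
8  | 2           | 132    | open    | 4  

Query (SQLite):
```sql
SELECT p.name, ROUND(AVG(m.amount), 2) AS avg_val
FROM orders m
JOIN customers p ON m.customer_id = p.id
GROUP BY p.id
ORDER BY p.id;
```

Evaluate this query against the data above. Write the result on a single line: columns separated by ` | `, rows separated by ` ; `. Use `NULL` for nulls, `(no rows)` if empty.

Farid | 74.5 ; Quinn | 203.25 ; Vik | 94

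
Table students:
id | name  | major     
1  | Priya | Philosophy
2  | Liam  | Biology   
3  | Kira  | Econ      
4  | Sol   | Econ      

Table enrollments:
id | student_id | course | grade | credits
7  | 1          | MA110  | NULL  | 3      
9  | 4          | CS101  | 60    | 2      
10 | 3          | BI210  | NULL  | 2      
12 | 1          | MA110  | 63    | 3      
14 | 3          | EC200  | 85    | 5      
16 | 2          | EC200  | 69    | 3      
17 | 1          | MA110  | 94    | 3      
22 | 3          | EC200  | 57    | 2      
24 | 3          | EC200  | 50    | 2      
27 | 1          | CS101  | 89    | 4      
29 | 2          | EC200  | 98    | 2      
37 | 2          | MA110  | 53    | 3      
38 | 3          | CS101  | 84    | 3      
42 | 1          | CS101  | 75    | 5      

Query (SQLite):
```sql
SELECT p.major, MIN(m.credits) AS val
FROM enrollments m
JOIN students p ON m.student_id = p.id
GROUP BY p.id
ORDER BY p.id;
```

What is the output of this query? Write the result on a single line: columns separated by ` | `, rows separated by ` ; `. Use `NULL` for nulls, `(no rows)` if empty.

Join each enrollments row to its students via student_id.
Group joined rows by students.id; compute MIN(m.credits) per group.
  1: ids {7, 12, 17, 27, 42} → MIN(m.credits)=3
  2: ids {16, 29, 37} → MIN(m.credits)=2
  3: ids {10, 14, 22, 24, 38} → MIN(m.credits)=2
  4: ids {9} → MIN(m.credits)=2

Philosophy | 3 ; Biology | 2 ; Econ | 2 ; Econ | 2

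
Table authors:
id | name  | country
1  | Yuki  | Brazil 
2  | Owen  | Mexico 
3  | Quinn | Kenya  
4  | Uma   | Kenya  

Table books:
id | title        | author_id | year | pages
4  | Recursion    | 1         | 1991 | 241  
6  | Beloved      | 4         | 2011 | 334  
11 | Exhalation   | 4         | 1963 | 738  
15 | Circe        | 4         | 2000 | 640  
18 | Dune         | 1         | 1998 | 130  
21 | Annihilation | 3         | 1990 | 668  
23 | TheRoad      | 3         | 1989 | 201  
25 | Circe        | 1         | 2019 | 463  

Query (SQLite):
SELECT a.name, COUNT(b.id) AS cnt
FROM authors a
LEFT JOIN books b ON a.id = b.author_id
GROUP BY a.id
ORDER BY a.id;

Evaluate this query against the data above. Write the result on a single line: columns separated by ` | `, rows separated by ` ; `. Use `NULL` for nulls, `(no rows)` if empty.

Yuki | 3 ; Owen | 0 ; Quinn | 2 ; Uma | 3

LEFT JOIN keeps every authors row; unmatched ones get NULL for books columns.
Group by authors.id and compute COUNT(b.id). COUNT(col) of an all-NULL group is 0.
  1: ids {4, 18, 25} → COUNT(b.id)=3
  2: ids {—} → COUNT(b.id)=0
  3: ids {21, 23} → COUNT(b.id)=2
  4: ids {6, 11, 15} → COUNT(b.id)=3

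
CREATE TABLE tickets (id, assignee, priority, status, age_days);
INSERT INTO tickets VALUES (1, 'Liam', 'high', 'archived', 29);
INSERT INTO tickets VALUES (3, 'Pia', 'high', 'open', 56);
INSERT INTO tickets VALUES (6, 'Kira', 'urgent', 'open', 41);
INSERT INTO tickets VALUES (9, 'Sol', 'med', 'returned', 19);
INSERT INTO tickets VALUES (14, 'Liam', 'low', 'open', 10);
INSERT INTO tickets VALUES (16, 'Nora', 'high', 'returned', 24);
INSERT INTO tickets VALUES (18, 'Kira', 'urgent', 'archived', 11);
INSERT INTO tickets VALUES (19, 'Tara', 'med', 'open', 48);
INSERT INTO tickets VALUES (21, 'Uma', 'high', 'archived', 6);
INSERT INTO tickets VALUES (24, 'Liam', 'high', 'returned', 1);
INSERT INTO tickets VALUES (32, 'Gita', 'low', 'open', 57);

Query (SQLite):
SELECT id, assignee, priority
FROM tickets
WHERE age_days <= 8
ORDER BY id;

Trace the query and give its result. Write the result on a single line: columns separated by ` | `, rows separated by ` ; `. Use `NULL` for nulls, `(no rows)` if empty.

age_days <= 8: ids {21, 24}

21 | Uma | high ; 24 | Liam | high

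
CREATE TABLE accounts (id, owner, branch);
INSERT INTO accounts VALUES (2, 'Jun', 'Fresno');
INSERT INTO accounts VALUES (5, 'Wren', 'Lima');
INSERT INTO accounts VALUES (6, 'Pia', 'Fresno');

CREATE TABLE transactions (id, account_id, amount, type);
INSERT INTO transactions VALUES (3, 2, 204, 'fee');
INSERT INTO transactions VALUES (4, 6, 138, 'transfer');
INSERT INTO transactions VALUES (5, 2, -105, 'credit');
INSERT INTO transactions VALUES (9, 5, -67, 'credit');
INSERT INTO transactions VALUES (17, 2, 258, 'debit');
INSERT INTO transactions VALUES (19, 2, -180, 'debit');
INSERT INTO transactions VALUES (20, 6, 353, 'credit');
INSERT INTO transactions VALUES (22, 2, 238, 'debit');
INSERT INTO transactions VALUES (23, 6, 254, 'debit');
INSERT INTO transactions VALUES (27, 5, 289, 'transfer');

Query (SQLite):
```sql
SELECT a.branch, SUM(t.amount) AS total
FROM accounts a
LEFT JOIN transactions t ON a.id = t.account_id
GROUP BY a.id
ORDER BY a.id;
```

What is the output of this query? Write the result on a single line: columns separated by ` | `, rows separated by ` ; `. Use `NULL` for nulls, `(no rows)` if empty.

Fresno | 415 ; Lima | 222 ; Fresno | 745

LEFT JOIN keeps every accounts row; unmatched ones get NULL for transactions columns.
Group by accounts.id and compute SUM(t.amount). SUM over an all-NULL group is NULL.
  2: ids {3, 5, 17, 19, 22} → SUM(t.amount)=415
  5: ids {9, 27} → SUM(t.amount)=222
  6: ids {4, 20, 23} → SUM(t.amount)=745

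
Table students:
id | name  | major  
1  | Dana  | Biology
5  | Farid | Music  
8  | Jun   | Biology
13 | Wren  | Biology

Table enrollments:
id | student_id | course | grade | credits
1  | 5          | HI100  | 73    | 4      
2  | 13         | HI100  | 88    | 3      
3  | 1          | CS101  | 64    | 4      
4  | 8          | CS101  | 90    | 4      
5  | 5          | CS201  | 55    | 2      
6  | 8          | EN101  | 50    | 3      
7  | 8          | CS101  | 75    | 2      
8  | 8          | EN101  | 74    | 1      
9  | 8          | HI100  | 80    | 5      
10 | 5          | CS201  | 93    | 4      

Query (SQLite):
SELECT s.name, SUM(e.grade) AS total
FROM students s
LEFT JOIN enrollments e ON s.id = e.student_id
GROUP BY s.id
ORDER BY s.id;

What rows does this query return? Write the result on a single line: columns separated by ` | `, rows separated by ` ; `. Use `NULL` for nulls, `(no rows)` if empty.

Dana | 64 ; Farid | 221 ; Jun | 369 ; Wren | 88

LEFT JOIN keeps every students row; unmatched ones get NULL for enrollments columns.
Group by students.id and compute SUM(e.grade). SUM over an all-NULL group is NULL.
  1: ids {3} → SUM(e.grade)=64
  5: ids {1, 5, 10} → SUM(e.grade)=221
  8: ids {4, 6, 7, 8, 9} → SUM(e.grade)=369
  13: ids {2} → SUM(e.grade)=88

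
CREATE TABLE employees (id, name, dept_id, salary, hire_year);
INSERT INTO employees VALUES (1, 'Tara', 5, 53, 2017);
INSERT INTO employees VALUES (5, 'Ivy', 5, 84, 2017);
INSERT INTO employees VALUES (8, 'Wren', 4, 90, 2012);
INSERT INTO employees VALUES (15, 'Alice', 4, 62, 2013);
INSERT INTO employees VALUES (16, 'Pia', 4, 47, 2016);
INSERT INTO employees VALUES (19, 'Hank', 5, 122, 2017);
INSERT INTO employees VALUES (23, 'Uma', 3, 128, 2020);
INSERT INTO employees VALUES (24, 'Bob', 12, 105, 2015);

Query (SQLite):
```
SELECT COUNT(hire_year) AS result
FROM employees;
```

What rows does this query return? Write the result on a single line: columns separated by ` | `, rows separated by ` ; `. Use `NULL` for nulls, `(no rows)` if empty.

All hire_year values: [2017, 2017, 2012, 2013, 2016, 2017, 2020, 2015].
COUNT(hire_year) counts non-NULL values → 8.

8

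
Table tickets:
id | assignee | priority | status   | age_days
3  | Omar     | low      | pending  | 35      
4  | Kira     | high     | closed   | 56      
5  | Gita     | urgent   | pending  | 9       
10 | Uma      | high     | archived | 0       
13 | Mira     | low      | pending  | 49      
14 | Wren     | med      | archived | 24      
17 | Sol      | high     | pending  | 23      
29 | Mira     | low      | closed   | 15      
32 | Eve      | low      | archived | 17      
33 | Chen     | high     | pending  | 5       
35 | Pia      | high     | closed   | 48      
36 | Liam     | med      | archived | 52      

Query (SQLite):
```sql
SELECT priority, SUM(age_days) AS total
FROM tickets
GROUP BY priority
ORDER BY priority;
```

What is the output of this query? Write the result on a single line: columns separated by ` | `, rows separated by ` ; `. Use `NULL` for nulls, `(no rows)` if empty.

Partition tickets by priority; compute SUM(age_days) within each group.
  high: ids {4, 10, 17, 33, 35} → SUM(age_days)=132
  low: ids {3, 13, 29, 32} → SUM(age_days)=116
  med: ids {14, 36} → SUM(age_days)=76
  urgent: ids {5} → SUM(age_days)=9

high | 132 ; low | 116 ; med | 76 ; urgent | 9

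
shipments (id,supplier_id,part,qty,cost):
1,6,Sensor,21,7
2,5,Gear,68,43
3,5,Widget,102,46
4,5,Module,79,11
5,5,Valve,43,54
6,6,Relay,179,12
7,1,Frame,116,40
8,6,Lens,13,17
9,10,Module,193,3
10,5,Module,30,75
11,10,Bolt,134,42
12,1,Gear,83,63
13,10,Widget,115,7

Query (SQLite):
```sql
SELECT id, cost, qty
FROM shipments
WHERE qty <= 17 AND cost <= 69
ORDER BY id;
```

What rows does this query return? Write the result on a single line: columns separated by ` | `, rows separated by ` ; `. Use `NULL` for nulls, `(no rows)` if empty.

8 | 17 | 13

qty <= 17: ids {8}
cost <= 69: ids {1, 2, 3, 4, 5, 6, 7, 8, 9, 11, 12, 13}
Combine with AND.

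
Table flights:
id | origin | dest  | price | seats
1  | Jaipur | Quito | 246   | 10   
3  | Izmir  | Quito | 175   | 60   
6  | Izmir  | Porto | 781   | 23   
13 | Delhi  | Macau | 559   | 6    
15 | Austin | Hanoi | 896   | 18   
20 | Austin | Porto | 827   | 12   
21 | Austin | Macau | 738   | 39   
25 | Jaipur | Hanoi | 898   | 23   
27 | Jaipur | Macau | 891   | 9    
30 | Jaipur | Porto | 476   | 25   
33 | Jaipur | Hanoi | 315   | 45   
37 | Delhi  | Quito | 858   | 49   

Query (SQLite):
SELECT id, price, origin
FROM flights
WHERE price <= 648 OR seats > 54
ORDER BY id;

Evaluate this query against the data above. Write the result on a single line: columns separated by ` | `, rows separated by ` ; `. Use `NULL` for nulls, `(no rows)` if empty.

price <= 648: ids {1, 3, 13, 30, 33}
seats > 54: ids {3}
Combine with OR.

1 | 246 | Jaipur ; 3 | 175 | Izmir ; 13 | 559 | Delhi ; 30 | 476 | Jaipur ; 33 | 315 | Jaipur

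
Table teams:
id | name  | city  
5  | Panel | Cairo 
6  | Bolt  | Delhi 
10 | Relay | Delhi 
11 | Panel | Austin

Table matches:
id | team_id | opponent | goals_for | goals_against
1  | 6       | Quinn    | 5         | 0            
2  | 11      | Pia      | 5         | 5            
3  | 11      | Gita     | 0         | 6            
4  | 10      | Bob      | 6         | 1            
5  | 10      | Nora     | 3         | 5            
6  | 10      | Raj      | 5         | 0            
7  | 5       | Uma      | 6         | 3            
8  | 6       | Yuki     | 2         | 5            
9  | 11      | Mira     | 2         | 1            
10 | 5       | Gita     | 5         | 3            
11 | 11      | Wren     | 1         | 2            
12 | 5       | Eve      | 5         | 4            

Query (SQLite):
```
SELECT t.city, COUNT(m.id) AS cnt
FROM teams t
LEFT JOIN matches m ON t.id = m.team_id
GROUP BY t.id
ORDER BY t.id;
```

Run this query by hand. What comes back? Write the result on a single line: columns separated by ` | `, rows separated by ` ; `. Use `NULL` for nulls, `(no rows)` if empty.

Cairo | 3 ; Delhi | 2 ; Delhi | 3 ; Austin | 4

LEFT JOIN keeps every teams row; unmatched ones get NULL for matches columns.
Group by teams.id and compute COUNT(m.id). COUNT(col) of an all-NULL group is 0.
  5: ids {7, 10, 12} → COUNT(m.id)=3
  6: ids {1, 8} → COUNT(m.id)=2
  10: ids {4, 5, 6} → COUNT(m.id)=3
  11: ids {2, 3, 9, 11} → COUNT(m.id)=4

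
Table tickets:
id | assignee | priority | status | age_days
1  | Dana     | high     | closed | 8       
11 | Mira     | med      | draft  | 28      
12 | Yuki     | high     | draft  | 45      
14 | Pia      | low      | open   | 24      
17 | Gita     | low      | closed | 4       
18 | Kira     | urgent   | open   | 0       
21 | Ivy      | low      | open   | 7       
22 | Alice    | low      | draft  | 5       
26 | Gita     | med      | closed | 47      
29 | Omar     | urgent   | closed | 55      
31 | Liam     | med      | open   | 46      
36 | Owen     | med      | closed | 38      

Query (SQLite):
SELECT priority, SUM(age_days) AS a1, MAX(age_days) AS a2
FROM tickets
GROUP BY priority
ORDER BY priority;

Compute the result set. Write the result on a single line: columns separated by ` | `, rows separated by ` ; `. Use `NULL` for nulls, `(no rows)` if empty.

Group tickets by priority.
Per group compute: SUM(age_days), MAX(age_days).
  high: ids {1, 12} → SUM(age_days)=53, MAX(age_days)=45
  low: ids {14, 17, 21, 22} → SUM(age_days)=40, MAX(age_days)=24
  med: ids {11, 26, 31, 36} → SUM(age_days)=159, MAX(age_days)=47
  urgent: ids {18, 29} → SUM(age_days)=55, MAX(age_days)=55

high | 53 | 45 ; low | 40 | 24 ; med | 159 | 47 ; urgent | 55 | 55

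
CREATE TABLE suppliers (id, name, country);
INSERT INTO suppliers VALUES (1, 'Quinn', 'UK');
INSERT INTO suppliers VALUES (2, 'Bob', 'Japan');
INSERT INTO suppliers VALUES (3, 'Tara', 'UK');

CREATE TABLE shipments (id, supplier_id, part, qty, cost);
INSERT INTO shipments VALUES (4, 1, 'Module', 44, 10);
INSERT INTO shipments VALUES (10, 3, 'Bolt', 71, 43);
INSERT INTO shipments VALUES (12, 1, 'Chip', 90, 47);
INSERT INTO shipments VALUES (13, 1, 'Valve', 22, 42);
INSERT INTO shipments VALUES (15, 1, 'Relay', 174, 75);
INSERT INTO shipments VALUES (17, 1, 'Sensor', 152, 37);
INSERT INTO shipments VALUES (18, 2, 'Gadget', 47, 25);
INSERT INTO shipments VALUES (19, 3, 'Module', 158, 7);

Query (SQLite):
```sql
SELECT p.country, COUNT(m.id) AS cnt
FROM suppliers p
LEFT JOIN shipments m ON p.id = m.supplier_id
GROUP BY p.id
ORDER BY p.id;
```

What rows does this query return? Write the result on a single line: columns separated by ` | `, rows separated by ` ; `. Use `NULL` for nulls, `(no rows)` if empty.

UK | 5 ; Japan | 1 ; UK | 2

LEFT JOIN keeps every suppliers row; unmatched ones get NULL for shipments columns.
Group by suppliers.id and compute COUNT(m.id). COUNT(col) of an all-NULL group is 0.
  1: ids {4, 12, 13, 15, 17} → COUNT(m.id)=5
  2: ids {18} → COUNT(m.id)=1
  3: ids {10, 19} → COUNT(m.id)=2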